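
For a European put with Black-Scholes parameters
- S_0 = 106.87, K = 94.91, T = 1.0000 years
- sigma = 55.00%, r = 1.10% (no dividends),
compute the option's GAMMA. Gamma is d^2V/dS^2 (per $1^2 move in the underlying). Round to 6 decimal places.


Answer: Gamma = 0.005957

Derivation:
d1 = 0.5107892153; d2 = -0.0392107847
phi(d1) = 0.3501508055; exp(-qT) = 1.0000000000; exp(-rT) = 0.9890602788
Gamma = exp(-qT) * phi(d1) / (S * sigma * sqrt(T)) = 1.0000000000 * 0.3501508055 / (106.8700 * 0.5500 * 1.0000000000) = 0.005957


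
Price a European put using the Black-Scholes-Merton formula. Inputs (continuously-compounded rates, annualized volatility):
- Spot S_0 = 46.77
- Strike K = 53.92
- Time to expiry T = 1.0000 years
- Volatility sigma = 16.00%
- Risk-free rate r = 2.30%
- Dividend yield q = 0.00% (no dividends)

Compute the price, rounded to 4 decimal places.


d1 = (ln(S/K) + (r - q + 0.5*sigma^2) * T) / (sigma * sqrt(T)) = -0.66537184
d2 = d1 - sigma * sqrt(T) = -0.82537184
exp(-rT) = 0.97726248; exp(-qT) = 1.00000000
P = K * exp(-rT) * N(-d2) - S_0 * exp(-qT) * N(-d1)
N(-d1) = 0.74709366; N(-d2) = 0.79541974
P = 53.9200 * 0.97726248 * 0.79541974 - 46.7700 * 1.00000000 * 0.74709366 = 6.9723

Answer: Price = 6.9723


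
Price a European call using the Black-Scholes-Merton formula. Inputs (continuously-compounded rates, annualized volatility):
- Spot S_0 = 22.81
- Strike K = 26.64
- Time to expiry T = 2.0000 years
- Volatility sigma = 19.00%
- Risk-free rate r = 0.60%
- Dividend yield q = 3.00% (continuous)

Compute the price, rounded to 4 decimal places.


d1 = (ln(S/K) + (r - q + 0.5*sigma^2) * T) / (sigma * sqrt(T)) = -0.62193692
d2 = d1 - sigma * sqrt(T) = -0.89063750
exp(-rT) = 0.98807171; exp(-qT) = 0.94176453
C = S_0 * exp(-qT) * N(d1) - K * exp(-rT) * N(d2)
N(d1) = 0.26699167; N(d2) = 0.18656184
C = 22.8100 * 0.94176453 * 0.26699167 - 26.6400 * 0.98807171 * 0.18656184 = 0.8247

Answer: Price = 0.8247


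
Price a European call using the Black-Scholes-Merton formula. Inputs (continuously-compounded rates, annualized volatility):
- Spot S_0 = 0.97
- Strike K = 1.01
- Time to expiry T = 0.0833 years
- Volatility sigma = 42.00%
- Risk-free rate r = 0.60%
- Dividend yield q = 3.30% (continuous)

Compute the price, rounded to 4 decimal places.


Answer: Price = 0.0296

Derivation:
d1 = (ln(S/K) + (r - q + 0.5*sigma^2) * T) / (sigma * sqrt(T)) = -0.29130326
d2 = d1 - sigma * sqrt(T) = -0.41252256
exp(-rT) = 0.99950032; exp(-qT) = 0.99725487
C = S_0 * exp(-qT) * N(d1) - K * exp(-rT) * N(d2)
N(d1) = 0.38540970; N(d2) = 0.33997822
C = 0.9700 * 0.99725487 * 0.38540970 - 1.0100 * 0.99950032 * 0.33997822 = 0.0296


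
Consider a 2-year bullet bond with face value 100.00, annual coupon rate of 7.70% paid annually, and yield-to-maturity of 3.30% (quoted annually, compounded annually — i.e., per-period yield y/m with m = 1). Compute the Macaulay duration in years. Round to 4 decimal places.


Answer: Macaulay duration = 1.9312 years

Derivation:
Coupon per period c = face * coupon_rate / m = 7.700000
Periods per year m = 1; per-period yield y/m = 0.033000
Number of cashflows N = 2
Cashflows (t years, CF_t, discount factor 1/(1+y/m)^(m*t), PV):
  t = 1.0000: CF_t = 7.700000, DF = 0.968054, PV = 7.454017
  t = 2.0000: CF_t = 107.700000, DF = 0.937129, PV = 100.928789
Price P = sum_t PV_t = 108.382806
Macaulay numerator sum_t t * PV_t:
  t * PV_t at t = 1.0000: 7.454017
  t * PV_t at t = 2.0000: 201.857577
Macaulay duration D = (sum_t t * PV_t) / P = 209.311594 / 108.382806 = 1.931225


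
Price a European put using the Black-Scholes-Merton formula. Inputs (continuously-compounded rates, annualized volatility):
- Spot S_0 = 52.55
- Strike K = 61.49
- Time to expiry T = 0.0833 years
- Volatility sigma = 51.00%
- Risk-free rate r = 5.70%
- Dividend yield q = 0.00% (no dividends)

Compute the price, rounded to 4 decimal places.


d1 = (ln(S/K) + (r - q + 0.5*sigma^2) * T) / (sigma * sqrt(T)) = -0.96150224
d2 = d1 - sigma * sqrt(T) = -1.10869711
exp(-rT) = 0.99526315; exp(-qT) = 1.00000000
P = K * exp(-rT) * N(-d2) - S_0 * exp(-qT) * N(-d1)
N(-d1) = 0.83185015; N(-d2) = 0.86621957
P = 61.4900 * 0.99526315 * 0.86621957 - 52.5500 * 1.00000000 * 0.83185015 = 9.2978

Answer: Price = 9.2978


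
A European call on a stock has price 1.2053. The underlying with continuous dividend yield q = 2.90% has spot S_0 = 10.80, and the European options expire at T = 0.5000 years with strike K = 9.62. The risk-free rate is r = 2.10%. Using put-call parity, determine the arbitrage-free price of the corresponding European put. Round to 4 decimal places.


Put-call parity: C - P = S_0 * exp(-qT) - K * exp(-rT).
S_0 * exp(-qT) = 10.8000 * 0.98560462 = 10.64452988
K * exp(-rT) = 9.6200 * 0.98955493 = 9.51951845
P = C - S*exp(-qT) + K*exp(-rT)
P = 1.2053 - 10.64452988 + 9.51951845 = 0.0803

Answer: Put price = 0.0803


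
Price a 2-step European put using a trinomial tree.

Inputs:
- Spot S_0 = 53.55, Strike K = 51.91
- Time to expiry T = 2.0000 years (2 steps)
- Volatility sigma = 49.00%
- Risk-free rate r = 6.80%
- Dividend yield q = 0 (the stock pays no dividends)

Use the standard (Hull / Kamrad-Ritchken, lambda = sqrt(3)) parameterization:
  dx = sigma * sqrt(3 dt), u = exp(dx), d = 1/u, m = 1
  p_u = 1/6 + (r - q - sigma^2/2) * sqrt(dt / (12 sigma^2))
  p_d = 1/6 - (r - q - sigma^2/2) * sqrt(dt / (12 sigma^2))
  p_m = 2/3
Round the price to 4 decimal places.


Answer: Price = V(0,0) = 8.0891

Derivation:
dt = T/N = 1.000000; dx = sigma*sqrt(3*dt) = 0.848705
u = exp(dx) = 2.336619; d = 1/u = 0.427969
p_u = 0.136002, p_m = 0.666667, p_d = 0.197331
Discount per step: exp(-r*dt) = 0.934260
Stock lattice S(k, j) with j the centered position index:
  k=0: S(0,+0) = 53.5500
  k=1: S(1,-1) = 22.9177; S(1,+0) = 53.5500; S(1,+1) = 125.1259
  k=2: S(2,-2) = 9.8081; S(2,-1) = 22.9177; S(2,+0) = 53.5500; S(2,+1) = 125.1259; S(2,+2) = 292.3716
Terminal payoffs V(N, j) = max(K - S_T, 0):
  V(2,-2) = 42.101925; V(2,-1) = 28.992269; V(2,+0) = 0.000000; V(2,+1) = 0.000000; V(2,+2) = 0.000000
Backward induction: V(k, j) = exp(-r*dt) * [p_u * V(k+1, j+1) + p_m * V(k+1, j) + p_d * V(k+1, j-1)]
  V(1,-1) = exp(-r*dt) * [p_u*0.000000 + p_m*28.992269 + p_d*42.101925] = 25.819405
  V(1,+0) = exp(-r*dt) * [p_u*0.000000 + p_m*0.000000 + p_d*28.992269] = 5.344974
  V(1,+1) = exp(-r*dt) * [p_u*0.000000 + p_m*0.000000 + p_d*0.000000] = 0.000000
  V(0,+0) = exp(-r*dt) * [p_u*0.000000 + p_m*5.344974 + p_d*25.819405] = 8.089094


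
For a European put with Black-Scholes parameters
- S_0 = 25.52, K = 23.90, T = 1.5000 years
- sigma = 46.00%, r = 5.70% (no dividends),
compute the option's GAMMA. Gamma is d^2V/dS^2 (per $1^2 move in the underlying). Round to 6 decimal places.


Answer: Gamma = 0.023855

Derivation:
d1 = 0.5498642966; d2 = -0.0135183442
phi(d1) = 0.3429694491; exp(-qT) = 1.0000000000; exp(-rT) = 0.9180531431
Gamma = exp(-qT) * phi(d1) / (S * sigma * sqrt(T)) = 1.0000000000 * 0.3429694491 / (25.5200 * 0.4600 * 1.2247448714) = 0.023855


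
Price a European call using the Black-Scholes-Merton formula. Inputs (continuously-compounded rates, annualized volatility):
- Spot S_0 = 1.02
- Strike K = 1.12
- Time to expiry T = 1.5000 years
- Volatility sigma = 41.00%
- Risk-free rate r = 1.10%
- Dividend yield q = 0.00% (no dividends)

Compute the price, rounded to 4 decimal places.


Answer: Price = 0.1719

Derivation:
d1 = (ln(S/K) + (r - q + 0.5*sigma^2) * T) / (sigma * sqrt(T)) = 0.09767876
d2 = d1 - sigma * sqrt(T) = -0.40446663
exp(-rT) = 0.98363538; exp(-qT) = 1.00000000
C = S_0 * exp(-qT) * N(d1) - K * exp(-rT) * N(d2)
N(d1) = 0.53890631; N(d2) = 0.34293480
C = 1.0200 * 1.00000000 * 0.53890631 - 1.1200 * 0.98363538 * 0.34293480 = 0.1719


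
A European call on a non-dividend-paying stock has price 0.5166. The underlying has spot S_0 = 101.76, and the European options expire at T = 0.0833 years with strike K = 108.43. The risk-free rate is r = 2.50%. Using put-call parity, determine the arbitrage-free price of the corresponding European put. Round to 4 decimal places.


Answer: Put price = 6.9610

Derivation:
Put-call parity: C - P = S_0 * exp(-qT) - K * exp(-rT).
S_0 * exp(-qT) = 101.7600 * 1.00000000 = 101.76000000
K * exp(-rT) = 108.4300 * 0.99791967 = 108.20442948
P = C - S*exp(-qT) + K*exp(-rT)
P = 0.5166 - 101.76000000 + 108.20442948 = 6.9610


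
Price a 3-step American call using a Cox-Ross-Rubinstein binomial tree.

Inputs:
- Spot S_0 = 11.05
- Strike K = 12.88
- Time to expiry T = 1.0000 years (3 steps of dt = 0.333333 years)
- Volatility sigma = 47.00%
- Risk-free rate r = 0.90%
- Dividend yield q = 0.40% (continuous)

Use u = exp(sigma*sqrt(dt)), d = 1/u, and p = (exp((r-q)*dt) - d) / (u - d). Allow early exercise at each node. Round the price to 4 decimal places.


Answer: Price = V(0,0) = 1.5021

Derivation:
dt = T/N = 0.333333
u = exp(sigma*sqrt(dt)) = 1.311740; d = 1/u = 0.762346
p = (exp((r-q)*dt) - d) / (u - d) = 0.435611
Discount per step: exp(-r*dt) = 0.997004
Stock lattice S(k, i) with i counting down-moves:
  k=0: S(0,0) = 11.0500
  k=1: S(1,0) = 14.4947; S(1,1) = 8.4239
  k=2: S(2,0) = 19.0133; S(2,1) = 11.0500; S(2,2) = 6.4219
  k=3: S(3,0) = 24.9405; S(3,1) = 14.4947; S(3,2) = 8.4239; S(3,3) = 4.8957
Terminal payoffs V(N, i) = max(S_T - K, 0):
  V(3,0) = 12.060533; V(3,1) = 1.614729; V(3,2) = 0.000000; V(3,3) = 0.000000
Backward induction: V(k, i) = exp(-r*dt) * [p * V(k+1, i) + (1-p) * V(k+1, i+1)]; then take max(V_cont, immediate exercise) for American.
  V(2,0) = exp(-r*dt) * [p*12.060533 + (1-p)*1.614729] = 6.146566; exercise = 6.133318; V(2,0) = max -> 6.146566
  V(2,1) = exp(-r*dt) * [p*1.614729 + (1-p)*0.000000] = 0.701286; exercise = 0.000000; V(2,1) = max -> 0.701286
  V(2,2) = exp(-r*dt) * [p*0.000000 + (1-p)*0.000000] = 0.000000; exercise = 0.000000; V(2,2) = max -> 0.000000
  V(1,0) = exp(-r*dt) * [p*6.146566 + (1-p)*0.701286] = 3.064102; exercise = 1.614729; V(1,0) = max -> 3.064102
  V(1,1) = exp(-r*dt) * [p*0.701286 + (1-p)*0.000000] = 0.304573; exercise = 0.000000; V(1,1) = max -> 0.304573
  V(0,0) = exp(-r*dt) * [p*3.064102 + (1-p)*0.304573] = 1.502140; exercise = 0.000000; V(0,0) = max -> 1.502140


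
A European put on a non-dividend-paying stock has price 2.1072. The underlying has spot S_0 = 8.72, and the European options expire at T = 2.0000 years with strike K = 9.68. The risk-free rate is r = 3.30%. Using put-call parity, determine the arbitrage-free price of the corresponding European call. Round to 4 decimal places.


Answer: Call price = 1.7655

Derivation:
Put-call parity: C - P = S_0 * exp(-qT) - K * exp(-rT).
S_0 * exp(-qT) = 8.7200 * 1.00000000 = 8.72000000
K * exp(-rT) = 9.6800 * 0.93613086 = 9.06174677
C = P + S*exp(-qT) - K*exp(-rT)
C = 2.1072 + 8.72000000 - 9.06174677 = 1.7655


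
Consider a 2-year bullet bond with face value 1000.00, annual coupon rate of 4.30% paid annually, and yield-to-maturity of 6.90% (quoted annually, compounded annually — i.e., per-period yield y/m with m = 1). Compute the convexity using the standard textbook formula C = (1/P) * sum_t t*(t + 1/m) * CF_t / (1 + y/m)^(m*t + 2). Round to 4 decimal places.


Answer: Convexity = 5.1027

Derivation:
Coupon per period c = face * coupon_rate / m = 43.000000
Periods per year m = 1; per-period yield y/m = 0.069000
Number of cashflows N = 2
Cashflows (t years, CF_t, discount factor 1/(1+y/m)^(m*t), PV):
  t = 1.0000: CF_t = 43.000000, DF = 0.935454, PV = 40.224509
  t = 2.0000: CF_t = 1043.000000, DF = 0.875074, PV = 912.701781
Price P = sum_t PV_t = 952.926290
Convexity numerator sum_t t*(t + 1/m) * CF_t / (1+y/m)^(m*t + 2):
  t = 1.0000: term = 70.398813
  t = 2.0000: term = 4792.087485
Convexity = (1/P) * sum = 4862.486298 / 952.926290 = 5.102689


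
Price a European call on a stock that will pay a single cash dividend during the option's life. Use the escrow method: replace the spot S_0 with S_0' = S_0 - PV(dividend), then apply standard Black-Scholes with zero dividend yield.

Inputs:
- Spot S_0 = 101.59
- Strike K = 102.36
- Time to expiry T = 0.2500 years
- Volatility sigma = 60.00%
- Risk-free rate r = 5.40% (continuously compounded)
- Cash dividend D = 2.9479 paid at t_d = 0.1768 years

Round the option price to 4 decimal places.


Answer: Price = 10.7798

Derivation:
PV(D) = D * exp(-r * t_d) = 2.9479 * 0.99049823 = 2.91988973
S_0' = S_0 - PV(D) = 101.5900 - 2.91988973 = 98.67011027
d1 = (ln(S_0'/K) + (r + sigma^2/2)*T) / (sigma*sqrt(T)) = 0.07262018
d2 = d1 - sigma*sqrt(T) = -0.22737982
exp(-rT) = 0.98659072
N(d1) = 0.52894582; N(d2) = 0.41006421
C = S_0' * N(d1) - K * exp(-rT) * N(d2) = 98.67011027 * 0.52894582 - 102.3600 * 0.98659072 * 0.41006421 = 10.7798


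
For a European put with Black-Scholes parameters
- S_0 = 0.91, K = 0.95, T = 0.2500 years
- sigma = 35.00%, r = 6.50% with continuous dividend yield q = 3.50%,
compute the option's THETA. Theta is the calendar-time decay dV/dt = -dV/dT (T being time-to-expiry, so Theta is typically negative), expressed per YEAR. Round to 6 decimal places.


d1 = -0.1154564862; d2 = -0.2904564862
phi(d1) = 0.3962921317; exp(-qT) = 0.9912881698; exp(-rT) = 0.9838813190
Theta = -S*exp(-qT)*phi(d1)*sigma/(2*sqrt(T)) + r*K*exp(-rT)*N(-d2) - q*S*exp(-qT)*N(-d1)
N(-d1) = 0.5459583456; N(-d2) = 0.6142664823; sqrt(T) = 0.5000000000
Term 1 = -0.9100 * 0.9912881698 * 0.3962921317 * 0.3500 / (2 * 0.5000000000) = -0.1251194451
Term 2 = 0.0650 * 0.9500 * 0.9838813190 * 0.6142664823 = 0.0373195583
Term 3 = -0.0350 * 0.9100 * 0.9912881698 * 0.5459583456 = -0.0172372853
Theta = -0.1251194451 + (0.0373195583) + (-0.0172372853) = -0.105037

Answer: Theta = -0.105037


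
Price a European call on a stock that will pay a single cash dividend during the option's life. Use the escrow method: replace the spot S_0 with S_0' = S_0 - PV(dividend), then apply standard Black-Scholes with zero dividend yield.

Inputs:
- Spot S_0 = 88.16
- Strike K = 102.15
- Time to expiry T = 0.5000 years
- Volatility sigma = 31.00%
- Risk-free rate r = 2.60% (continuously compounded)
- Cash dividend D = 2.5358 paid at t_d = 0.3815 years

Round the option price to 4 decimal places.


Answer: Price = 2.6884

Derivation:
PV(D) = D * exp(-r * t_d) = 2.5358 * 0.99013003 = 2.51077173
S_0' = S_0 - PV(D) = 88.1600 - 2.51077173 = 85.64922827
d1 = (ln(S_0'/K) + (r + sigma^2/2)*T) / (sigma*sqrt(T)) = -0.63483183
d2 = d1 - sigma*sqrt(T) = -0.85403493
exp(-rT) = 0.98708414
N(d1) = 0.26276905; N(d2) = 0.19654282
C = S_0' * N(d1) - K * exp(-rT) * N(d2) = 85.64922827 * 0.26276905 - 102.1500 * 0.98708414 * 0.19654282 = 2.6884


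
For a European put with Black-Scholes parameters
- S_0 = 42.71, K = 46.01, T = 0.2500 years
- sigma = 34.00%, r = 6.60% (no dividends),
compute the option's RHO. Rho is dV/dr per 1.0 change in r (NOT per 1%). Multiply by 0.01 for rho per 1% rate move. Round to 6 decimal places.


d1 = -0.2557392901; d2 = -0.4257392901
phi(d1) = 0.3861073554; exp(-qT) = 1.0000000000; exp(-rT) = 0.9836353794
N(-d2) = 0.6648510855
Rho = -K*T*exp(-rT)*N(-d2) = -46.0100 * 0.2500 * 0.9836353794 * 0.6648510855 = -7.522302

Answer: Rho = -7.522302


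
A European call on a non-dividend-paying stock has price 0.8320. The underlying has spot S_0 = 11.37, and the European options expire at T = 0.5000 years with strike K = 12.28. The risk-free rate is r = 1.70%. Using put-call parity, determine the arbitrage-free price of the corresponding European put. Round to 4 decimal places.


Put-call parity: C - P = S_0 * exp(-qT) - K * exp(-rT).
S_0 * exp(-qT) = 11.3700 * 1.00000000 = 11.37000000
K * exp(-rT) = 12.2800 * 0.99153602 = 12.17606236
P = C - S*exp(-qT) + K*exp(-rT)
P = 0.8320 - 11.37000000 + 12.17606236 = 1.6381

Answer: Put price = 1.6381


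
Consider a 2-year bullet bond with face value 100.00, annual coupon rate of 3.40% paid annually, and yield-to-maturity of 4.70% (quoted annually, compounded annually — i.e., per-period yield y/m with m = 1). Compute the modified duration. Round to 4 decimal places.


Answer: Modified duration = 1.8784

Derivation:
Coupon per period c = face * coupon_rate / m = 3.400000
Periods per year m = 1; per-period yield y/m = 0.047000
Number of cashflows N = 2
Cashflows (t years, CF_t, discount factor 1/(1+y/m)^(m*t), PV):
  t = 1.0000: CF_t = 3.400000, DF = 0.955110, PV = 3.247373
  t = 2.0000: CF_t = 103.400000, DF = 0.912235, PV = 94.325079
Price P = sum_t PV_t = 97.572452
First compute Macaulay numerator sum_t t * PV_t:
  t * PV_t at t = 1.0000: 3.247373
  t * PV_t at t = 2.0000: 188.650157
Macaulay duration D = 191.897530 / 97.572452 = 1.966718
Modified duration = D / (1 + y/m) = 1.966718 / (1 + 0.047000) = 1.878432


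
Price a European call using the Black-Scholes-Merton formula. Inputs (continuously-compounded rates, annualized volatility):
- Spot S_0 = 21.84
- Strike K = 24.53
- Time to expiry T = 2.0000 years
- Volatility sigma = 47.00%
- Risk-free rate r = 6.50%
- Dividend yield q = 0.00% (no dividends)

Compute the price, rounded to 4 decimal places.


Answer: Price = 5.7987

Derivation:
d1 = (ln(S/K) + (r - q + 0.5*sigma^2) * T) / (sigma * sqrt(T)) = 0.35317169
d2 = d1 - sigma * sqrt(T) = -0.31150868
exp(-rT) = 0.87809543; exp(-qT) = 1.00000000
C = S_0 * exp(-qT) * N(d1) - K * exp(-rT) * N(d2)
N(d1) = 0.63802014; N(d2) = 0.37770697
C = 21.8400 * 1.00000000 * 0.63802014 - 24.5300 * 0.87809543 * 0.37770697 = 5.7987


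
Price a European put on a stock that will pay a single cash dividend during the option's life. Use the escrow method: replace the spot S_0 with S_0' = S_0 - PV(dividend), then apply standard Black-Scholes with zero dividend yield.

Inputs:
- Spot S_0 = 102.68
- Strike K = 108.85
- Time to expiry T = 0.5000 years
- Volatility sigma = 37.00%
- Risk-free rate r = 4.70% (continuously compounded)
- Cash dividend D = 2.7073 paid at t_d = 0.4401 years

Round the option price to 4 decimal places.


Answer: Price = 14.1741

Derivation:
PV(D) = D * exp(-r * t_d) = 2.7073 * 0.97952776 = 2.65187551
S_0' = S_0 - PV(D) = 102.6800 - 2.65187551 = 100.02812449
d1 = (ln(S_0'/K) + (r + sigma^2/2)*T) / (sigma*sqrt(T)) = -0.10241351
d2 = d1 - sigma*sqrt(T) = -0.36404302
exp(-rT) = 0.97677397
N(-d1) = 0.54078577; N(-d2) = 0.64208706
P = K * exp(-rT) * N(-d2) - S_0' * N(-d1) = 108.8500 * 0.97677397 * 0.64208706 - 100.02812449 * 0.54078577 = 14.1741


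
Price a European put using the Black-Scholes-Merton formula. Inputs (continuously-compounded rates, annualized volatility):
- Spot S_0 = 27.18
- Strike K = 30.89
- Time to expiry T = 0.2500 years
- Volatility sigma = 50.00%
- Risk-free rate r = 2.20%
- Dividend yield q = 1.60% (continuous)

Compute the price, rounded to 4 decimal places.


d1 = (ln(S/K) + (r - q + 0.5*sigma^2) * T) / (sigma * sqrt(T)) = -0.38080439
d2 = d1 - sigma * sqrt(T) = -0.63080439
exp(-rT) = 0.99451510; exp(-qT) = 0.99600799
P = K * exp(-rT) * N(-d2) - S_0 * exp(-qT) * N(-d1)
N(-d1) = 0.64832580; N(-d2) = 0.73591578
P = 30.8900 * 0.99451510 * 0.73591578 - 27.1800 * 0.99600799 * 0.64832580 = 5.0566

Answer: Price = 5.0566


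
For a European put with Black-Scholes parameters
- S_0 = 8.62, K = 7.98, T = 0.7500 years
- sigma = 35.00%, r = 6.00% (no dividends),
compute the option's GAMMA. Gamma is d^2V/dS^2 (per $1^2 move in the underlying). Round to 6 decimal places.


Answer: Gamma = 0.130927

Derivation:
d1 = 0.5545339580; d2 = 0.2514250667
phi(d1) = 0.3420862131; exp(-qT) = 1.0000000000; exp(-rT) = 0.9559974818
Gamma = exp(-qT) * phi(d1) / (S * sigma * sqrt(T)) = 1.0000000000 * 0.3420862131 / (8.6200 * 0.3500 * 0.8660254038) = 0.130927


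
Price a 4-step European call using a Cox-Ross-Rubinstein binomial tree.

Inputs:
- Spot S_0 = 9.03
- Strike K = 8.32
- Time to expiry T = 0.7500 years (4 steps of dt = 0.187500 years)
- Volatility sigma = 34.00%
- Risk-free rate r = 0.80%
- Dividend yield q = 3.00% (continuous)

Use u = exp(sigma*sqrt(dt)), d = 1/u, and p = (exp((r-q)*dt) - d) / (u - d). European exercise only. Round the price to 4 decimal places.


dt = T/N = 0.187500
u = exp(sigma*sqrt(dt)) = 1.158614; d = 1/u = 0.863100
p = (exp((r-q)*dt) - d) / (u - d) = 0.449330
Discount per step: exp(-r*dt) = 0.998501
Stock lattice S(k, i) with i counting down-moves:
  k=0: S(0,0) = 9.0300
  k=1: S(1,0) = 10.4623; S(1,1) = 7.7938
  k=2: S(2,0) = 12.1217; S(2,1) = 9.0300; S(2,2) = 6.7268
  k=3: S(3,0) = 14.0444; S(3,1) = 10.4623; S(3,2) = 7.7938; S(3,3) = 5.8059
  k=4: S(4,0) = 16.2721; S(4,1) = 12.1217; S(4,2) = 9.0300; S(4,3) = 6.7268; S(4,4) = 5.0111
Terminal payoffs V(N, i) = max(S_T - K, 0):
  V(4,0) = 7.952062; V(4,1) = 3.801746; V(4,2) = 0.710000; V(4,3) = 0.000000; V(4,4) = 0.000000
Backward induction: V(k, i) = exp(-r*dt) * [p * V(k+1, i) + (1-p) * V(k+1, i+1)].
  V(3,0) = exp(-r*dt) * [p*7.952062 + (1-p)*3.801746] = 5.658115
  V(3,1) = exp(-r*dt) * [p*3.801746 + (1-p)*0.710000] = 2.096068
  V(3,2) = exp(-r*dt) * [p*0.710000 + (1-p)*0.000000] = 0.318546
  V(3,3) = exp(-r*dt) * [p*0.000000 + (1-p)*0.000000] = 0.000000
  V(2,0) = exp(-r*dt) * [p*5.658115 + (1-p)*2.096068] = 3.691063
  V(2,1) = exp(-r*dt) * [p*2.096068 + (1-p)*0.318546] = 1.115566
  V(2,2) = exp(-r*dt) * [p*0.318546 + (1-p)*0.000000] = 0.142918
  V(1,0) = exp(-r*dt) * [p*3.691063 + (1-p)*1.115566] = 2.269408
  V(1,1) = exp(-r*dt) * [p*1.115566 + (1-p)*0.142918] = 0.579089
  V(0,0) = exp(-r*dt) * [p*2.269408 + (1-p)*0.579089] = 1.336594

Answer: Price = V(0,0) = 1.3366


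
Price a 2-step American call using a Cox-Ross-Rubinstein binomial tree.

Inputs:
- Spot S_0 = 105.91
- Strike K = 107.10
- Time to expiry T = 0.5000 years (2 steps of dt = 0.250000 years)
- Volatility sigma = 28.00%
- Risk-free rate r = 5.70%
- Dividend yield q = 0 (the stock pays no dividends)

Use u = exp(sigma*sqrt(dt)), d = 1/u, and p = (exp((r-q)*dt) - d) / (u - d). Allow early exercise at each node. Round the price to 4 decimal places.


dt = T/N = 0.250000
u = exp(sigma*sqrt(dt)) = 1.150274; d = 1/u = 0.869358
p = (exp((r-q)*dt) - d) / (u - d) = 0.516147
Discount per step: exp(-r*dt) = 0.985851
Stock lattice S(k, i) with i counting down-moves:
  k=0: S(0,0) = 105.9100
  k=1: S(1,0) = 121.8255; S(1,1) = 92.0737
  k=2: S(2,0) = 140.1327; S(2,1) = 105.9100; S(2,2) = 80.0451
Terminal payoffs V(N, i) = max(S_T - K, 0):
  V(2,0) = 33.032678; V(2,1) = 0.000000; V(2,2) = 0.000000
Backward induction: V(k, i) = exp(-r*dt) * [p * V(k+1, i) + (1-p) * V(k+1, i+1)]; then take max(V_cont, immediate exercise) for American.
  V(1,0) = exp(-r*dt) * [p*33.032678 + (1-p)*0.000000] = 16.808489; exercise = 14.725498; V(1,0) = max -> 16.808489
  V(1,1) = exp(-r*dt) * [p*0.000000 + (1-p)*0.000000] = 0.000000; exercise = 0.000000; V(1,1) = max -> 0.000000
  V(0,0) = exp(-r*dt) * [p*16.808489 + (1-p)*0.000000] = 8.552903; exercise = 0.000000; V(0,0) = max -> 8.552903

Answer: Price = V(0,0) = 8.5529


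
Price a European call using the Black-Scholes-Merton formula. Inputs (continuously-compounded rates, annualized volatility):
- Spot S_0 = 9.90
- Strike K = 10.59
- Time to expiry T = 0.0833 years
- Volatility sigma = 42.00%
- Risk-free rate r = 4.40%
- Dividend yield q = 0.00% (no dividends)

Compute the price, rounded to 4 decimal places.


d1 = (ln(S/K) + (r - q + 0.5*sigma^2) * T) / (sigma * sqrt(T)) = -0.46496837
d2 = d1 - sigma * sqrt(T) = -0.58618767
exp(-rT) = 0.99634151; exp(-qT) = 1.00000000
C = S_0 * exp(-qT) * N(d1) - K * exp(-rT) * N(d2)
N(d1) = 0.32097705; N(d2) = 0.27887470
C = 9.9000 * 1.00000000 * 0.32097705 - 10.5900 * 0.99634151 * 0.27887470 = 0.2352

Answer: Price = 0.2352


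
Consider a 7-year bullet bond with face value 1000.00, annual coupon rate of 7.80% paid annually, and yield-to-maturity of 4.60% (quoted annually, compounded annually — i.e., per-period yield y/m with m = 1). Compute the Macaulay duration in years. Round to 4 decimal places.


Coupon per period c = face * coupon_rate / m = 78.000000
Periods per year m = 1; per-period yield y/m = 0.046000
Number of cashflows N = 7
Cashflows (t years, CF_t, discount factor 1/(1+y/m)^(m*t), PV):
  t = 1.0000: CF_t = 78.000000, DF = 0.956023, PV = 74.569790
  t = 2.0000: CF_t = 78.000000, DF = 0.913980, PV = 71.290430
  t = 3.0000: CF_t = 78.000000, DF = 0.873786, PV = 68.155287
  t = 4.0000: CF_t = 78.000000, DF = 0.835359, PV = 65.158018
  t = 5.0000: CF_t = 78.000000, DF = 0.798623, PV = 62.292560
  t = 6.0000: CF_t = 78.000000, DF = 0.763501, PV = 59.553117
  t = 7.0000: CF_t = 1078.000000, DF = 0.729925, PV = 786.859095
Price P = sum_t PV_t = 1187.878296
Macaulay numerator sum_t t * PV_t:
  t * PV_t at t = 1.0000: 74.569790
  t * PV_t at t = 2.0000: 142.580860
  t * PV_t at t = 3.0000: 204.465860
  t * PV_t at t = 4.0000: 260.632072
  t * PV_t at t = 5.0000: 311.462801
  t * PV_t at t = 6.0000: 357.318701
  t * PV_t at t = 7.0000: 5508.013666
Macaulay duration D = (sum_t t * PV_t) / P = 6859.043749 / 1187.878296 = 5.774197

Answer: Macaulay duration = 5.7742 years


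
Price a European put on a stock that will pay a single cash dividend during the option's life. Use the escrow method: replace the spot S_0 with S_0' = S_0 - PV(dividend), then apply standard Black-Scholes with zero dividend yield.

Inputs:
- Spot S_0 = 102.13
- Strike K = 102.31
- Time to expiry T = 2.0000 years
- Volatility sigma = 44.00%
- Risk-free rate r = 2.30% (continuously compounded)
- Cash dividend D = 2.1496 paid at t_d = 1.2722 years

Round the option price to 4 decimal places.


PV(D) = D * exp(-r * t_d) = 2.1496 * 0.97116335 = 2.08761273
S_0' = S_0 - PV(D) = 102.1300 - 2.08761273 = 100.04238727
d1 = (ln(S_0'/K) + (r + sigma^2/2)*T) / (sigma*sqrt(T)) = 0.34903200
d2 = d1 - sigma*sqrt(T) = -0.27322196
exp(-rT) = 0.95504196
N(-d1) = 0.36353264; N(-d2) = 0.60765870
P = K * exp(-rT) * N(-d2) - S_0' * N(-d1) = 102.3100 * 0.95504196 * 0.60765870 - 100.04238727 * 0.36353264 = 23.0059

Answer: Price = 23.0059


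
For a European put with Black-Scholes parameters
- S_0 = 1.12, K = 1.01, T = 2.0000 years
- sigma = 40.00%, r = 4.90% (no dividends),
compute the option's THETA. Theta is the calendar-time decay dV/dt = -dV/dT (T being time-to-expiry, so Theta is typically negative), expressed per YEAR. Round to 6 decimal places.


d1 = 0.6388327125; d2 = 0.0731472876
phi(d1) = 0.3253049755; exp(-qT) = 1.0000000000; exp(-rT) = 0.9066489038
Theta = -S*exp(-qT)*phi(d1)*sigma/(2*sqrt(T)) + r*K*exp(-rT)*N(-d2) - q*S*exp(-qT)*N(-d1)
N(-d1) = 0.2614658825; N(-d2) = 0.4708444562; sqrt(T) = 1.4142135624
Term 1 = -1.1200 * 1.0000000000 * 0.3253049755 * 0.4000 / (2 * 1.4142135624) = -0.0515256793
Term 2 = 0.0490 * 1.0100 * 0.9066489038 * 0.4708444562 = 0.0211268163
Term 3 = 0 (no dividend yield, q = 0)
Theta = -0.0515256793 + (0.0211268163) + (0.0000000000) = -0.030399

Answer: Theta = -0.030399


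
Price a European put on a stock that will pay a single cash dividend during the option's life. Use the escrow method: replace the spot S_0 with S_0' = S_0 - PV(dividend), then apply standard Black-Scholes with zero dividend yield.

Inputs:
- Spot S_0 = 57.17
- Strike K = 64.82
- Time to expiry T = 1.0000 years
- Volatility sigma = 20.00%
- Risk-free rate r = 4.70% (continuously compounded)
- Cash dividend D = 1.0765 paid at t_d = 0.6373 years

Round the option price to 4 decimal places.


PV(D) = D * exp(-r * t_d) = 1.0765 * 0.97049105 = 1.04473361
S_0' = S_0 - PV(D) = 57.1700 - 1.04473361 = 56.12526639
d1 = (ln(S_0'/K) + (r + sigma^2/2)*T) / (sigma*sqrt(T)) = -0.38514053
d2 = d1 - sigma*sqrt(T) = -0.58514053
exp(-rT) = 0.95408740
N(-d1) = 0.64993335; N(-d2) = 0.72077338
P = K * exp(-rT) * N(-d2) - S_0' * N(-d1) = 64.8200 * 0.95408740 * 0.72077338 - 56.12526639 * 0.64993335 = 8.0978

Answer: Price = 8.0978


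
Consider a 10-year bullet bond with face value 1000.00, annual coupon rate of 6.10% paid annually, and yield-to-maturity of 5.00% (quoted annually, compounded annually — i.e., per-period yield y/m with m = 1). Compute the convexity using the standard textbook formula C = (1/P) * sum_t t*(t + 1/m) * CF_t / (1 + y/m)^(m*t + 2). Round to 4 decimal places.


Coupon per period c = face * coupon_rate / m = 61.000000
Periods per year m = 1; per-period yield y/m = 0.050000
Number of cashflows N = 10
Cashflows (t years, CF_t, discount factor 1/(1+y/m)^(m*t), PV):
  t = 1.0000: CF_t = 61.000000, DF = 0.952381, PV = 58.095238
  t = 2.0000: CF_t = 61.000000, DF = 0.907029, PV = 55.328798
  t = 3.0000: CF_t = 61.000000, DF = 0.863838, PV = 52.694094
  t = 4.0000: CF_t = 61.000000, DF = 0.822702, PV = 50.184851
  t = 5.0000: CF_t = 61.000000, DF = 0.783526, PV = 47.795096
  t = 6.0000: CF_t = 61.000000, DF = 0.746215, PV = 45.519139
  t = 7.0000: CF_t = 61.000000, DF = 0.710681, PV = 43.351561
  t = 8.0000: CF_t = 61.000000, DF = 0.676839, PV = 41.287201
  t = 9.0000: CF_t = 61.000000, DF = 0.644609, PV = 39.321144
  t = 10.0000: CF_t = 1061.000000, DF = 0.613913, PV = 651.361962
Price P = sum_t PV_t = 1084.939084
Convexity numerator sum_t t*(t + 1/m) * CF_t / (1+y/m)^(m*t + 2):
  t = 1.0000: term = 105.388187
  t = 2.0000: term = 301.109106
  t = 3.0000: term = 573.541154
  t = 4.0000: term = 910.382784
  t = 5.0000: term = 1300.546834
  t = 6.0000: term = 1734.062446
  t = 7.0000: term = 2201.984058
  t = 8.0000: term = 2696.307010
  t = 9.0000: term = 3209.889297
  t = 10.0000: term = 64988.495076
Convexity = (1/P) * sum = 78021.705950 / 1084.939084 = 71.913444

Answer: Convexity = 71.9134


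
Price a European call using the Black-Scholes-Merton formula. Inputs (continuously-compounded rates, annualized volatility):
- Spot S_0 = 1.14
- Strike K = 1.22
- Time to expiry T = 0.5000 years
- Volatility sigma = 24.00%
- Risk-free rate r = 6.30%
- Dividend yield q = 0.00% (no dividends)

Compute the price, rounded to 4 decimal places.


d1 = (ln(S/K) + (r - q + 0.5*sigma^2) * T) / (sigma * sqrt(T)) = -0.12918014
d2 = d1 - sigma * sqrt(T) = -0.29888577
exp(-rT) = 0.96899096; exp(-qT) = 1.00000000
C = S_0 * exp(-qT) * N(d1) - K * exp(-rT) * N(d2)
N(d1) = 0.44860756; N(d2) = 0.38251360
C = 1.1400 * 1.00000000 * 0.44860756 - 1.2200 * 0.96899096 * 0.38251360 = 0.0592

Answer: Price = 0.0592


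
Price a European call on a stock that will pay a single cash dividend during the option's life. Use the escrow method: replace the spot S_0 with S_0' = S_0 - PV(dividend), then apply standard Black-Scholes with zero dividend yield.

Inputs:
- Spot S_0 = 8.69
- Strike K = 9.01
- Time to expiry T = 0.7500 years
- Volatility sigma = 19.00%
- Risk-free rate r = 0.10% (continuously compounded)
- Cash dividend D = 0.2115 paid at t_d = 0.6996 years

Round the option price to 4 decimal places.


Answer: Price = 0.3485

Derivation:
PV(D) = D * exp(-r * t_d) = 0.2115 * 0.99930064 = 0.21135209
S_0' = S_0 - PV(D) = 8.6900 - 0.21135209 = 8.47864791
d1 = (ln(S_0'/K) + (r + sigma^2/2)*T) / (sigma*sqrt(T)) = -0.28257697
d2 = d1 - sigma*sqrt(T) = -0.44712180
exp(-rT) = 0.99925028
N(d1) = 0.38875057; N(d2) = 0.32739356
C = S_0' * N(d1) - K * exp(-rT) * N(d2) = 8.47864791 * 0.38875057 - 9.0100 * 0.99925028 * 0.32739356 = 0.3485


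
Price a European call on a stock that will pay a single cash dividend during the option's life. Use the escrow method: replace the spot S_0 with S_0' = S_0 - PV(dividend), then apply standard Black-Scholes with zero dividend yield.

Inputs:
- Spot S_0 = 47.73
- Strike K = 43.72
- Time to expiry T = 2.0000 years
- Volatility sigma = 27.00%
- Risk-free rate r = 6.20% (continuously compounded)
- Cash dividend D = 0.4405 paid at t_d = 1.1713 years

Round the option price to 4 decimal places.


Answer: Price = 11.7407

Derivation:
PV(D) = D * exp(-r * t_d) = 0.4405 * 0.92995359 = 0.40964456
S_0' = S_0 - PV(D) = 47.7300 - 0.40964456 = 47.32035544
d1 = (ln(S_0'/K) + (r + sigma^2/2)*T) / (sigma*sqrt(T)) = 0.72291163
d2 = d1 - sigma*sqrt(T) = 0.34107397
exp(-rT) = 0.88337984
N(d1) = 0.76513291; N(d2) = 0.63347605
C = S_0' * N(d1) - K * exp(-rT) * N(d2) = 47.32035544 * 0.76513291 - 43.7200 * 0.88337984 * 0.63347605 = 11.7407


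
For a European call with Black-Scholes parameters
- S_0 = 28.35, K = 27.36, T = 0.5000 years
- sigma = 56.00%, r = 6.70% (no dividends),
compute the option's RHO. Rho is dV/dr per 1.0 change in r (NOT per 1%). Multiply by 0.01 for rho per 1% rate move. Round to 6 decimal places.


Answer: Rho = 6.489980

Derivation:
d1 = 0.3723546968; d2 = -0.0236251007
phi(d1) = 0.3722228506; exp(-qT) = 1.0000000000; exp(-rT) = 0.9670549112
N(d2) = 0.4905758251
Rho = K*T*exp(-rT)*N(d2) = 27.3600 * 0.5000 * 0.9670549112 * 0.4905758251 = 6.489980


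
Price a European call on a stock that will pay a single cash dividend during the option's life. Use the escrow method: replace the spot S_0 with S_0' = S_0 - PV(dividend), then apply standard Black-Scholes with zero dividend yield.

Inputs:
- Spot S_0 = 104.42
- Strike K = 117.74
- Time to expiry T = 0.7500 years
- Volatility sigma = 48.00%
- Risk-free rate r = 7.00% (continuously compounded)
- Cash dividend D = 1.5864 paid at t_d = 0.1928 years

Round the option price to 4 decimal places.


Answer: Price = 13.5761

Derivation:
PV(D) = D * exp(-r * t_d) = 1.5864 * 0.98659466 = 1.56513377
S_0' = S_0 - PV(D) = 104.4200 - 1.56513377 = 102.85486623
d1 = (ln(S_0'/K) + (r + sigma^2/2)*T) / (sigma*sqrt(T)) = 0.00899734
d2 = d1 - sigma*sqrt(T) = -0.40669485
exp(-rT) = 0.94885432
N(d1) = 0.50358937; N(d2) = 0.34211606
C = S_0' * N(d1) - K * exp(-rT) * N(d2) = 102.85486623 * 0.50358937 - 117.7400 * 0.94885432 * 0.34211606 = 13.5761


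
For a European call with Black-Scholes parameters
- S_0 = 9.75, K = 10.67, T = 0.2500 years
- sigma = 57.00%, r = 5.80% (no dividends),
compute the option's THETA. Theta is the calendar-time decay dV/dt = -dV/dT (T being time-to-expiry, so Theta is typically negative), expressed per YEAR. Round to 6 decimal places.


d1 = -0.1230044923; d2 = -0.4080044923
phi(d1) = 0.3959356481; exp(-qT) = 1.0000000000; exp(-rT) = 0.9856046187
Theta = -S*exp(-qT)*phi(d1)*sigma/(2*sqrt(T)) - r*K*exp(-rT)*N(d2) + q*S*exp(-qT)*N(d1)
N(d1) = 0.4510517703; N(d2) = 0.3416351884; sqrt(T) = 0.5000000000
Term 1 = -9.7500 * 1.0000000000 * 0.3959356481 * 0.5700 / (2 * 0.5000000000) = -2.2004123643
Term 2 = -0.0580 * 10.6700 * 0.9856046187 * 0.3416351884 = -0.2083808185
Term 3 = 0 (no dividend yield, q = 0)
Theta = -2.2004123643 + (-0.2083808185) + (0.0000000000) = -2.408793

Answer: Theta = -2.408793


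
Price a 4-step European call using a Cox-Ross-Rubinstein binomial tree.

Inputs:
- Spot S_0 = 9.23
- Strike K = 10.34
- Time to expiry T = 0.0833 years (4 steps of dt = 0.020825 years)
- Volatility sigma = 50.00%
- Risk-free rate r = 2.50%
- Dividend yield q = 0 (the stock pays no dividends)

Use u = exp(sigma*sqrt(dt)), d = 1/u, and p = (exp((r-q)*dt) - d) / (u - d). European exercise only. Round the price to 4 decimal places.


dt = T/N = 0.020825
u = exp(sigma*sqrt(dt)) = 1.074821; d = 1/u = 0.930387
p = (exp((r-q)*dt) - d) / (u - d) = 0.485575
Discount per step: exp(-r*dt) = 0.999480
Stock lattice S(k, i) with i counting down-moves:
  k=0: S(0,0) = 9.2300
  k=1: S(1,0) = 9.9206; S(1,1) = 8.5875
  k=2: S(2,0) = 10.6629; S(2,1) = 9.2300; S(2,2) = 7.9897
  k=3: S(3,0) = 11.4607; S(3,1) = 9.9206; S(3,2) = 8.5875; S(3,3) = 7.4335
  k=4: S(4,0) = 12.3182; S(4,1) = 10.6629; S(4,2) = 9.2300; S(4,3) = 7.9897; S(4,4) = 6.9160
Terminal payoffs V(N, i) = max(S_T - K, 0):
  V(4,0) = 1.978183; V(4,1) = 0.322871; V(4,2) = 0.000000; V(4,3) = 0.000000; V(4,4) = 0.000000
Backward induction: V(k, i) = exp(-r*dt) * [p * V(k+1, i) + (1-p) * V(k+1, i+1)].
  V(3,0) = exp(-r*dt) * [p*1.978183 + (1-p)*0.322871] = 1.126062
  V(3,1) = exp(-r*dt) * [p*0.322871 + (1-p)*0.000000] = 0.156697
  V(3,2) = exp(-r*dt) * [p*0.000000 + (1-p)*0.000000] = 0.000000
  V(3,3) = exp(-r*dt) * [p*0.000000 + (1-p)*0.000000] = 0.000000
  V(2,0) = exp(-r*dt) * [p*1.126062 + (1-p)*0.156697] = 0.627070
  V(2,1) = exp(-r*dt) * [p*0.156697 + (1-p)*0.000000] = 0.076048
  V(2,2) = exp(-r*dt) * [p*0.000000 + (1-p)*0.000000] = 0.000000
  V(1,0) = exp(-r*dt) * [p*0.627070 + (1-p)*0.076048] = 0.343432
  V(1,1) = exp(-r*dt) * [p*0.076048 + (1-p)*0.000000] = 0.036908
  V(0,0) = exp(-r*dt) * [p*0.343432 + (1-p)*0.036908] = 0.185651

Answer: Price = V(0,0) = 0.1857


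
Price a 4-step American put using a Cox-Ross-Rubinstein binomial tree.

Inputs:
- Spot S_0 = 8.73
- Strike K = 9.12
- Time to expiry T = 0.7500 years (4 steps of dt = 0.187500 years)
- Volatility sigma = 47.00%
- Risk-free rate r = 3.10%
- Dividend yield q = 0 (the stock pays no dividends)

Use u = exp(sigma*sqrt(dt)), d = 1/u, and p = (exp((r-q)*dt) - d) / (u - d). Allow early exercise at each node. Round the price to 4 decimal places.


Answer: Price = V(0,0) = 1.5358

Derivation:
dt = T/N = 0.187500
u = exp(sigma*sqrt(dt)) = 1.225705; d = 1/u = 0.815857
p = (exp((r-q)*dt) - d) / (u - d) = 0.463519
Discount per step: exp(-r*dt) = 0.994204
Stock lattice S(k, i) with i counting down-moves:
  k=0: S(0,0) = 8.7300
  k=1: S(1,0) = 10.7004; S(1,1) = 7.1224
  k=2: S(2,0) = 13.1155; S(2,1) = 8.7300; S(2,2) = 5.8109
  k=3: S(3,0) = 16.0758; S(3,1) = 10.7004; S(3,2) = 7.1224; S(3,3) = 4.7409
  k=4: S(4,0) = 19.7041; S(4,1) = 13.1155; S(4,2) = 8.7300; S(4,3) = 5.8109; S(4,4) = 3.8679
Terminal payoffs V(N, i) = max(K - S_T, 0):
  V(4,0) = 0.000000; V(4,1) = 0.000000; V(4,2) = 0.390000; V(4,3) = 3.309112; V(4,4) = 5.252140
Backward induction: V(k, i) = exp(-r*dt) * [p * V(k+1, i) + (1-p) * V(k+1, i+1)]; then take max(V_cont, immediate exercise) for American.
  V(3,0) = exp(-r*dt) * [p*0.000000 + (1-p)*0.000000] = 0.000000; exercise = 0.000000; V(3,0) = max -> 0.000000
  V(3,1) = exp(-r*dt) * [p*0.000000 + (1-p)*0.390000] = 0.208015; exercise = 0.000000; V(3,1) = max -> 0.208015
  V(3,2) = exp(-r*dt) * [p*0.390000 + (1-p)*3.309112] = 1.944711; exercise = 1.997567; V(3,2) = max -> 1.997567
  V(3,3) = exp(-r*dt) * [p*3.309112 + (1-p)*5.252140] = 4.326289; exercise = 4.379145; V(3,3) = max -> 4.379145
  V(2,0) = exp(-r*dt) * [p*0.000000 + (1-p)*0.208015] = 0.110949; exercise = 0.000000; V(2,0) = max -> 0.110949
  V(2,1) = exp(-r*dt) * [p*0.208015 + (1-p)*1.997567] = 1.161305; exercise = 0.390000; V(2,1) = max -> 1.161305
  V(2,2) = exp(-r*dt) * [p*1.997567 + (1-p)*4.379145] = 3.256256; exercise = 3.309112; V(2,2) = max -> 3.309112
  V(1,0) = exp(-r*dt) * [p*0.110949 + (1-p)*1.161305] = 0.670536; exercise = 0.000000; V(1,0) = max -> 0.670536
  V(1,1) = exp(-r*dt) * [p*1.161305 + (1-p)*3.309112] = 2.300153; exercise = 1.997567; V(1,1) = max -> 2.300153
  V(0,0) = exp(-r*dt) * [p*0.670536 + (1-p)*2.300153] = 1.535841; exercise = 0.390000; V(0,0) = max -> 1.535841


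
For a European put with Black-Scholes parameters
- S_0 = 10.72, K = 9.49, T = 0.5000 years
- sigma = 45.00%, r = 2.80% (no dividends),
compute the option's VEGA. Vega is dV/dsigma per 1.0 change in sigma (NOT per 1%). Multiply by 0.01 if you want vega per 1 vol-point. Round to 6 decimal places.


d1 = 0.5861052326; d2 = 0.2679071811
phi(d1) = 0.3359818276; exp(-qT) = 1.0000000000; exp(-rT) = 0.9860975443
Vega = S * exp(-qT) * phi(d1) * sqrt(T) = 10.7200 * 1.0000000000 * 0.3359818276 * 0.7071067812 = 2.546804

Answer: Vega = 2.546804


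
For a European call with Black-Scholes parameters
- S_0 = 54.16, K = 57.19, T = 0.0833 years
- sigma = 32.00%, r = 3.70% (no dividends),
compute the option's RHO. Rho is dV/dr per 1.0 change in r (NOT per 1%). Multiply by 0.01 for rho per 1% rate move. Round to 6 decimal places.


Answer: Rho = 1.298995

Derivation:
d1 = -0.5098593581; d2 = -0.6022169241
phi(d1) = 0.3503170015; exp(-qT) = 1.0000000000; exp(-rT) = 0.9969226448
N(d2) = 0.2735148758
Rho = K*T*exp(-rT)*N(d2) = 57.1900 * 0.0833 * 0.9969226448 * 0.2735148758 = 1.298995


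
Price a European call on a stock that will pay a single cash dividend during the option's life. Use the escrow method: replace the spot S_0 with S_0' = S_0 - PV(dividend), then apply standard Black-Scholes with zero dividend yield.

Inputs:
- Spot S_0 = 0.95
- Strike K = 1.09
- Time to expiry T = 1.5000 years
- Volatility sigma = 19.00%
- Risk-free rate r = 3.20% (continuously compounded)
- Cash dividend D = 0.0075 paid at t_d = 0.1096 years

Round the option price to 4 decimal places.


PV(D) = D * exp(-r * t_d) = 0.0075 * 0.99649894 = 0.00747374
S_0' = S_0 - PV(D) = 0.9500 - 0.00747374 = 0.94252626
d1 = (ln(S_0'/K) + (r + sigma^2/2)*T) / (sigma*sqrt(T)) = -0.30207879
d2 = d1 - sigma*sqrt(T) = -0.53478032
exp(-rT) = 0.95313379
N(d1) = 0.38129600; N(d2) = 0.29640089
C = S_0' * N(d1) - K * exp(-rT) * N(d2) = 0.94252626 * 0.38129600 - 1.0900 * 0.95313379 * 0.29640089 = 0.0514

Answer: Price = 0.0514
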